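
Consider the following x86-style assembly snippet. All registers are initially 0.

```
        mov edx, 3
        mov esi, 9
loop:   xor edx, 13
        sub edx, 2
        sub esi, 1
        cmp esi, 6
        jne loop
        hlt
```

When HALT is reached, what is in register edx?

-16

after mov edx, 3: edx=3
after mov esi, 9: esi=9
after xor edx, 13: edx=3^13=14
after sub edx, 2: edx=14-2=12
after sub esi, 1: esi=9-1=8
cmp esi, 6  (cmp 8,6)
jne loop: taken
after xor edx, 13: edx=12^13=1
after sub edx, 2: edx=1-2=-1
after sub esi, 1: esi=8-1=7
cmp esi, 6  (cmp 7,6)
jne loop: taken
after xor edx, 13: edx=(-1)^13=-14
after sub edx, 2: edx=(-14)-2=-16
after sub esi, 1: esi=7-1=6
cmp esi, 6  (cmp 6,6)
jne loop: not taken
halt.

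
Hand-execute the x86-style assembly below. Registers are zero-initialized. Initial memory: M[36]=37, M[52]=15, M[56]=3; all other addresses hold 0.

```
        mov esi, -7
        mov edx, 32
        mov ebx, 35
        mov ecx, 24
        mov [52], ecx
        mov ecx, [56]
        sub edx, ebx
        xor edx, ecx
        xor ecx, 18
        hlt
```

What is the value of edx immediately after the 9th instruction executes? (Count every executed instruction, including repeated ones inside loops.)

mov esi, -7 → esi=-7
mov edx, 32 → edx=32
mov ebx, 35 → ebx=35
mov ecx, 24 → ecx=24
mov [52], ecx → M[52]=24
mov ecx, [56] → ecx=M[56]=3
sub edx, ebx → edx=32-35=-3
xor edx, ecx → edx=(-3)^3=-2
xor ecx, 18 → ecx=3^18=17
After step 9: edx = -2.

-2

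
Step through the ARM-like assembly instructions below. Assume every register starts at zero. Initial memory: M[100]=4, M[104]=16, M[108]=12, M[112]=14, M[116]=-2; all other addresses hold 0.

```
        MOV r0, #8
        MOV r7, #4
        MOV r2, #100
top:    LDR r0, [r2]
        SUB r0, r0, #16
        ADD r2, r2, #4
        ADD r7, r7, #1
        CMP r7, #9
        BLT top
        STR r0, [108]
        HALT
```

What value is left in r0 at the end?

-18

r0=8
r7=4
r2=100
r0=M[100]=4
r0=4-16=-12
r2=100+4=104
r7=4+1=5
CMP r7, #9  (cmp 5,9)
BLT top: taken
r0=M[104]=16
r0=16-16=0
r2=104+4=108
r7=5+1=6
CMP r7, #9  (cmp 6,9)
BLT top: taken
r0=M[108]=12
r0=12-16=-4
r2=108+4=112
r7=6+1=7
CMP r7, #9  (cmp 7,9)
BLT top: taken
r0=M[112]=14
r0=14-16=-2
r2=112+4=116
r7=7+1=8
CMP r7, #9  (cmp 8,9)
BLT top: taken
r0=M[116]=-2
r0=(-2)-16=-18
r2=116+4=120
r7=8+1=9
CMP r7, #9  (cmp 9,9)
BLT top: not taken
STR r0, [108] → M[108]=-18
halt.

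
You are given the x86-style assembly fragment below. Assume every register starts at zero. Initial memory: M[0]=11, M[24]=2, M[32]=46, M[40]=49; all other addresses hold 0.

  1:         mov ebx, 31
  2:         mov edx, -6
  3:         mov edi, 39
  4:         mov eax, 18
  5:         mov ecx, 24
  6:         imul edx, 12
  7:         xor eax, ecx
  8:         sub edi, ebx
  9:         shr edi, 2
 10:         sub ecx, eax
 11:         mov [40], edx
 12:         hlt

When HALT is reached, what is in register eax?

10

ebx=31
edx=-6
edi=39
eax=18
ecx=24
edx=(-6)*12=-72
eax=18^24=10
edi=39-31=8
edi=8>>2=2
ecx=24-10=14
mov [40], edx → M[40]=-72
halt.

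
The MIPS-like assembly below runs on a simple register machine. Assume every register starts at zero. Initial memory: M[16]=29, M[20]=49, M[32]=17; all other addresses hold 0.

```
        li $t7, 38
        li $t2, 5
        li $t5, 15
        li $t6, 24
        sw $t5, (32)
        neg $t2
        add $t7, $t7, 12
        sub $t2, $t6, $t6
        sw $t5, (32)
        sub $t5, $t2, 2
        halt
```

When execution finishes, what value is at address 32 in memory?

$t7=38
$t2=5
$t5=15
$t6=24
sw $t5, (32) → M[32]=15
$t2=-(5)=-5
$t7=38+12=50
$t2=24-24=0
sw $t5, (32) → M[32]=15
$t5=0-2=-2
halt.

15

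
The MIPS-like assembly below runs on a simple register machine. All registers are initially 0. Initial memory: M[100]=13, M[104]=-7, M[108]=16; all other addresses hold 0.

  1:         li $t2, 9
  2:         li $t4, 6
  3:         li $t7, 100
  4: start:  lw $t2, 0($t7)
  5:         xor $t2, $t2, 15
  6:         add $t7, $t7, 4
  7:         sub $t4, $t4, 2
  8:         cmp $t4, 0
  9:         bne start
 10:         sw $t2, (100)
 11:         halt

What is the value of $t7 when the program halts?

112

after li $t2, 9: $t2=9
after li $t4, 6: $t4=6
after li $t7, 100: $t7=100
after lw $t2, 0($t7): $t2=M[100]=13
after xor $t2, $t2, 15: $t2=13^15=2
after add $t7, $t7, 4: $t7=100+4=104
after sub $t4, $t4, 2: $t4=6-2=4
cmp $t4, 0  (cmp 4,0)
bne start: taken
after lw $t2, 0($t7): $t2=M[104]=-7
after xor $t2, $t2, 15: $t2=(-7)^15=-10
after add $t7, $t7, 4: $t7=104+4=108
after sub $t4, $t4, 2: $t4=4-2=2
cmp $t4, 0  (cmp 2,0)
bne start: taken
after lw $t2, 0($t7): $t2=M[108]=16
after xor $t2, $t2, 15: $t2=16^15=31
after add $t7, $t7, 4: $t7=108+4=112
after sub $t4, $t4, 2: $t4=2-2=0
cmp $t4, 0  (cmp 0,0)
bne start: not taken
sw $t2, (100) → M[100]=31
halt.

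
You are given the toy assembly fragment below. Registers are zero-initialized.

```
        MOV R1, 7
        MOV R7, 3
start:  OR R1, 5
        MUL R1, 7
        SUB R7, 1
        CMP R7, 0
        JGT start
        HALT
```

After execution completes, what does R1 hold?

2625

R1=7
R7=3
R1=7|5=7
R1=7*7=49
R7=3-1=2
CMP R7, 0  (cmp 2,0)
JGT start: taken
R1=49|5=53
R1=53*7=371
R7=2-1=1
CMP R7, 0  (cmp 1,0)
JGT start: taken
R1=371|5=375
R1=375*7=2625
R7=1-1=0
CMP R7, 0  (cmp 0,0)
JGT start: not taken
halt.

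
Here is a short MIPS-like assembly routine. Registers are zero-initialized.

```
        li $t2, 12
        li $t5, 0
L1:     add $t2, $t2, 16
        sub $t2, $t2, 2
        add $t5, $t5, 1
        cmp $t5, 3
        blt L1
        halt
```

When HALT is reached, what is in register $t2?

after li $t2, 12: $t2=12
after li $t5, 0: $t5=0
after add $t2, $t2, 16: $t2=12+16=28
after sub $t2, $t2, 2: $t2=28-2=26
after add $t5, $t5, 1: $t5=0+1=1
cmp $t5, 3  (cmp 1,3)
blt L1: taken
after add $t2, $t2, 16: $t2=26+16=42
after sub $t2, $t2, 2: $t2=42-2=40
after add $t5, $t5, 1: $t5=1+1=2
cmp $t5, 3  (cmp 2,3)
blt L1: taken
after add $t2, $t2, 16: $t2=40+16=56
after sub $t2, $t2, 2: $t2=56-2=54
after add $t5, $t5, 1: $t5=2+1=3
cmp $t5, 3  (cmp 3,3)
blt L1: not taken
halt.

54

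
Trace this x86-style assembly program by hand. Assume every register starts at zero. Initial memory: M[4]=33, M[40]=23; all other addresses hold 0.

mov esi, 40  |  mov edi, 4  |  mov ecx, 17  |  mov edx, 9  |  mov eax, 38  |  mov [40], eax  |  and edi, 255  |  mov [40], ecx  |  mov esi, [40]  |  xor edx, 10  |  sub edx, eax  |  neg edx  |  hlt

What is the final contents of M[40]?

after mov esi, 40: esi=40
after mov edi, 4: edi=4
after mov ecx, 17: ecx=17
after mov edx, 9: edx=9
after mov eax, 38: eax=38
mov [40], eax → M[40]=38
after and edi, 255: edi=4&255=4
mov [40], ecx → M[40]=17
after mov esi, [40]: esi=M[40]=17
after xor edx, 10: edx=9^10=3
after sub edx, eax: edx=3-38=-35
after neg edx: edx=-(-35)=35
halt.

17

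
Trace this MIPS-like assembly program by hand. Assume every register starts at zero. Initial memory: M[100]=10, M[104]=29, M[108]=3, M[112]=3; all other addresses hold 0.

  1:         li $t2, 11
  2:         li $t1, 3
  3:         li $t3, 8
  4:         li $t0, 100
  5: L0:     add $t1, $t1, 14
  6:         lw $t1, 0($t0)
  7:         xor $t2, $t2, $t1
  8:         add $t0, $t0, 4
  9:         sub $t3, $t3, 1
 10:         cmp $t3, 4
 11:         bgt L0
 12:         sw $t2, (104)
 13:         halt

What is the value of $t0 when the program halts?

$t2=11
$t1=3
$t3=8
$t0=100
$t1=3+14=17
$t1=M[100]=10
$t2=11^10=1
$t0=100+4=104
$t3=8-1=7
cmp $t3, 4  (cmp 7,4)
bgt L0: taken
$t1=10+14=24
$t1=M[104]=29
$t2=1^29=28
$t0=104+4=108
$t3=7-1=6
cmp $t3, 4  (cmp 6,4)
bgt L0: taken
$t1=29+14=43
$t1=M[108]=3
$t2=28^3=31
$t0=108+4=112
$t3=6-1=5
cmp $t3, 4  (cmp 5,4)
bgt L0: taken
$t1=3+14=17
$t1=M[112]=3
$t2=31^3=28
$t0=112+4=116
$t3=5-1=4
cmp $t3, 4  (cmp 4,4)
bgt L0: not taken
sw $t2, (104) → M[104]=28
halt.

116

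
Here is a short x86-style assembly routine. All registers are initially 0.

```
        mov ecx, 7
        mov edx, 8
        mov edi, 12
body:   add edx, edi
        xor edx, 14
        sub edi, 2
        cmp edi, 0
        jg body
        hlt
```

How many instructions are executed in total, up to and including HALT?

after mov ecx, 7: ecx=7
after mov edx, 8: edx=8
after mov edi, 12: edi=12
after add edx, edi: edx=8+12=20
after xor edx, 14: edx=20^14=26
after sub edi, 2: edi=12-2=10
cmp edi, 0  (cmp 10,0)
jg body: taken
after add edx, edi: edx=26+10=36
after xor edx, 14: edx=36^14=42
after sub edi, 2: edi=10-2=8
cmp edi, 0  (cmp 8,0)
jg body: taken
after add edx, edi: edx=42+8=50
after xor edx, 14: edx=50^14=60
after sub edi, 2: edi=8-2=6
cmp edi, 0  (cmp 6,0)
jg body: taken
after add edx, edi: edx=60+6=66
after xor edx, 14: edx=66^14=76
after sub edi, 2: edi=6-2=4
cmp edi, 0  (cmp 4,0)
jg body: taken
after add edx, edi: edx=76+4=80
after xor edx, 14: edx=80^14=94
after sub edi, 2: edi=4-2=2
cmp edi, 0  (cmp 2,0)
jg body: taken
after add edx, edi: edx=94+2=96
after xor edx, 14: edx=96^14=110
after sub edi, 2: edi=2-2=0
cmp edi, 0  (cmp 0,0)
jg body: not taken
halt.
Total executed instructions: 34.

34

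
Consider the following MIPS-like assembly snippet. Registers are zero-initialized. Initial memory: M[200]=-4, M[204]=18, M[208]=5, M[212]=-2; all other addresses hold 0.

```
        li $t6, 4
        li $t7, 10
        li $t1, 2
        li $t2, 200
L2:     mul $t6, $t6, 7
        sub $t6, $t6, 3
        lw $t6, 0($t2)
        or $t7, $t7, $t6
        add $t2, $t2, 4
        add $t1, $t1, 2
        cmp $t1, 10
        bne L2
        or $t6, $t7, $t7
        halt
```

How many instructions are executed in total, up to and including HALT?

$t6=4
$t7=10
$t1=2
$t2=200
$t6=4*7=28
$t6=28-3=25
$t6=M[200]=-4
$t7=10|(-4)=-2
$t2=200+4=204
$t1=2+2=4
cmp $t1, 10  (cmp 4,10)
bne L2: taken
$t6=(-4)*7=-28
$t6=(-28)-3=-31
$t6=M[204]=18
$t7=(-2)|18=-2
$t2=204+4=208
$t1=4+2=6
cmp $t1, 10  (cmp 6,10)
bne L2: taken
$t6=18*7=126
$t6=126-3=123
$t6=M[208]=5
$t7=(-2)|5=-1
$t2=208+4=212
$t1=6+2=8
cmp $t1, 10  (cmp 8,10)
bne L2: taken
$t6=5*7=35
$t6=35-3=32
$t6=M[212]=-2
$t7=(-1)|(-2)=-1
$t2=212+4=216
$t1=8+2=10
cmp $t1, 10  (cmp 10,10)
bne L2: not taken
$t6=(-1)|(-1)=-1
halt.
Total executed instructions: 38.

38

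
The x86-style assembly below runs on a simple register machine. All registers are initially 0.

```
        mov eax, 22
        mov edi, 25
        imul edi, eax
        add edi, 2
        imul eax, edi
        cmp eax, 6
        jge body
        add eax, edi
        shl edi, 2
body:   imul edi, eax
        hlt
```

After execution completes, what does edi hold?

6703488

eax=22
edi=25
edi=25*22=550
edi=550+2=552
eax=22*552=12144
cmp eax, 6  (cmp 12144,6)
jge body: taken
edi=552*12144=6703488
halt.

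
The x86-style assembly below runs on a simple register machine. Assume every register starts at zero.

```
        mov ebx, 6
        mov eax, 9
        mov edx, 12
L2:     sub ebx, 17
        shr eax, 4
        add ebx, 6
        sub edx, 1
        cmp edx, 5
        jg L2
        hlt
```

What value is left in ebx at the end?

mov ebx, 6 → ebx=6
mov eax, 9 → eax=9
mov edx, 12 → edx=12
sub ebx, 17 → ebx=6-17=-11
shr eax, 4 → eax=9>>4=0
add ebx, 6 → ebx=(-11)+6=-5
sub edx, 1 → edx=12-1=11
cmp edx, 5  (cmp 11,5)
jg L2: taken
sub ebx, 17 → ebx=(-5)-17=-22
shr eax, 4 → eax=0>>4=0
add ebx, 6 → ebx=(-22)+6=-16
sub edx, 1 → edx=11-1=10
cmp edx, 5  (cmp 10,5)
jg L2: taken
sub ebx, 17 → ebx=(-16)-17=-33
shr eax, 4 → eax=0>>4=0
add ebx, 6 → ebx=(-33)+6=-27
sub edx, 1 → edx=10-1=9
cmp edx, 5  (cmp 9,5)
jg L2: taken
sub ebx, 17 → ebx=(-27)-17=-44
shr eax, 4 → eax=0>>4=0
add ebx, 6 → ebx=(-44)+6=-38
sub edx, 1 → edx=9-1=8
cmp edx, 5  (cmp 8,5)
jg L2: taken
sub ebx, 17 → ebx=(-38)-17=-55
shr eax, 4 → eax=0>>4=0
add ebx, 6 → ebx=(-55)+6=-49
sub edx, 1 → edx=8-1=7
cmp edx, 5  (cmp 7,5)
jg L2: taken
sub ebx, 17 → ebx=(-49)-17=-66
shr eax, 4 → eax=0>>4=0
add ebx, 6 → ebx=(-66)+6=-60
sub edx, 1 → edx=7-1=6
cmp edx, 5  (cmp 6,5)
jg L2: taken
sub ebx, 17 → ebx=(-60)-17=-77
shr eax, 4 → eax=0>>4=0
add ebx, 6 → ebx=(-77)+6=-71
sub edx, 1 → edx=6-1=5
cmp edx, 5  (cmp 5,5)
jg L2: not taken
halt.

-71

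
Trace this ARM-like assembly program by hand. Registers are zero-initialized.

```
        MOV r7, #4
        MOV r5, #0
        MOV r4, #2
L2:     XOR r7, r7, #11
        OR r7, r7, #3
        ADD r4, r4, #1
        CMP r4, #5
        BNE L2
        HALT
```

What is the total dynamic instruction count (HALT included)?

r7=4
r5=0
r4=2
r7=4^11=15
r7=15|3=15
r4=2+1=3
CMP r4, #5  (cmp 3,5)
BNE L2: taken
r7=15^11=4
r7=4|3=7
r4=3+1=4
CMP r4, #5  (cmp 4,5)
BNE L2: taken
r7=7^11=12
r7=12|3=15
r4=4+1=5
CMP r4, #5  (cmp 5,5)
BNE L2: not taken
halt.
Total executed instructions: 19.

19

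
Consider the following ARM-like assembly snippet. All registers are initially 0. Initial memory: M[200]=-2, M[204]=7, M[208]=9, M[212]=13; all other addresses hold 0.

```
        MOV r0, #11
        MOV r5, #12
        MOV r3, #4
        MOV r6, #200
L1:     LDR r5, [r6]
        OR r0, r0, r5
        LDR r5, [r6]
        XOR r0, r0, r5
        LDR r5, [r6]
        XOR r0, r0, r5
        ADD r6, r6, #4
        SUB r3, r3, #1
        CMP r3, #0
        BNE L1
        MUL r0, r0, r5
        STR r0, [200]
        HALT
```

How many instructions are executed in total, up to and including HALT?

47

MOV r0, #11 → r0=11
MOV r5, #12 → r5=12
MOV r3, #4 → r3=4
MOV r6, #200 → r6=200
LDR r5, [r6] → r5=M[200]=-2
OR r0, r0, r5 → r0=11|(-2)=-1
LDR r5, [r6] → r5=M[200]=-2
XOR r0, r0, r5 → r0=(-1)^(-2)=1
LDR r5, [r6] → r5=M[200]=-2
XOR r0, r0, r5 → r0=1^(-2)=-1
ADD r6, r6, #4 → r6=200+4=204
SUB r3, r3, #1 → r3=4-1=3
CMP r3, #0  (cmp 3,0)
BNE L1: taken
LDR r5, [r6] → r5=M[204]=7
OR r0, r0, r5 → r0=(-1)|7=-1
LDR r5, [r6] → r5=M[204]=7
XOR r0, r0, r5 → r0=(-1)^7=-8
LDR r5, [r6] → r5=M[204]=7
XOR r0, r0, r5 → r0=(-8)^7=-1
ADD r6, r6, #4 → r6=204+4=208
SUB r3, r3, #1 → r3=3-1=2
CMP r3, #0  (cmp 2,0)
BNE L1: taken
LDR r5, [r6] → r5=M[208]=9
OR r0, r0, r5 → r0=(-1)|9=-1
LDR r5, [r6] → r5=M[208]=9
XOR r0, r0, r5 → r0=(-1)^9=-10
LDR r5, [r6] → r5=M[208]=9
XOR r0, r0, r5 → r0=(-10)^9=-1
ADD r6, r6, #4 → r6=208+4=212
SUB r3, r3, #1 → r3=2-1=1
CMP r3, #0  (cmp 1,0)
BNE L1: taken
LDR r5, [r6] → r5=M[212]=13
OR r0, r0, r5 → r0=(-1)|13=-1
LDR r5, [r6] → r5=M[212]=13
XOR r0, r0, r5 → r0=(-1)^13=-14
LDR r5, [r6] → r5=M[212]=13
XOR r0, r0, r5 → r0=(-14)^13=-1
ADD r6, r6, #4 → r6=212+4=216
SUB r3, r3, #1 → r3=1-1=0
CMP r3, #0  (cmp 0,0)
BNE L1: not taken
MUL r0, r0, r5 → r0=(-1)*13=-13
STR r0, [200] → M[200]=-13
halt.
Total executed instructions: 47.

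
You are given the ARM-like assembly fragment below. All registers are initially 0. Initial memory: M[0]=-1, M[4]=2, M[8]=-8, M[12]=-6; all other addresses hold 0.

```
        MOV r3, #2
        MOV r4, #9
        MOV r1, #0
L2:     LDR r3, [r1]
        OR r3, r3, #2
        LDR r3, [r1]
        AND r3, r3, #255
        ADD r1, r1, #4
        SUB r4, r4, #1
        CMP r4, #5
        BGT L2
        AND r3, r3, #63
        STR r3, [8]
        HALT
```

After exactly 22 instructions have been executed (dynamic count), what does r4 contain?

MOV r3, #2 → r3=2
MOV r4, #9 → r4=9
MOV r1, #0 → r1=0
LDR r3, [r1] → r3=M[0]=-1
OR r3, r3, #2 → r3=(-1)|2=-1
LDR r3, [r1] → r3=M[0]=-1
AND r3, r3, #255 → r3=(-1)&255=255
ADD r1, r1, #4 → r1=0+4=4
SUB r4, r4, #1 → r4=9-1=8
CMP r4, #5  (cmp 8,5)
BGT L2: taken
LDR r3, [r1] → r3=M[4]=2
OR r3, r3, #2 → r3=2|2=2
LDR r3, [r1] → r3=M[4]=2
AND r3, r3, #255 → r3=2&255=2
ADD r1, r1, #4 → r1=4+4=8
SUB r4, r4, #1 → r4=8-1=7
CMP r4, #5  (cmp 7,5)
BGT L2: taken
LDR r3, [r1] → r3=M[8]=-8
OR r3, r3, #2 → r3=(-8)|2=-6
LDR r3, [r1] → r3=M[8]=-8
After step 22: r4 = 7.

7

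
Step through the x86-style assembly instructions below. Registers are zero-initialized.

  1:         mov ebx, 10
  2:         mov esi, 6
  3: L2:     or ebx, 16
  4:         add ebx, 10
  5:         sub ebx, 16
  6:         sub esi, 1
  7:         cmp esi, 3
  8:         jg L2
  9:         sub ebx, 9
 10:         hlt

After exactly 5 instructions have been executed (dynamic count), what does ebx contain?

mov ebx, 10 → ebx=10
mov esi, 6 → esi=6
or ebx, 16 → ebx=10|16=26
add ebx, 10 → ebx=26+10=36
sub ebx, 16 → ebx=36-16=20
After step 5: ebx = 20.

20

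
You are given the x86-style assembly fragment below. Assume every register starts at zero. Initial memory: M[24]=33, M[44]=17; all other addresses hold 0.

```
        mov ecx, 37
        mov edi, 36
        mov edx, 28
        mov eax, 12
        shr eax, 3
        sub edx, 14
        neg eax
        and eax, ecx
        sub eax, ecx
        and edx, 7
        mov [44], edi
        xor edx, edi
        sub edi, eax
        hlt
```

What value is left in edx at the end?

34

mov ecx, 37 → ecx=37
mov edi, 36 → edi=36
mov edx, 28 → edx=28
mov eax, 12 → eax=12
shr eax, 3 → eax=12>>3=1
sub edx, 14 → edx=28-14=14
neg eax → eax=-(1)=-1
and eax, ecx → eax=(-1)&37=37
sub eax, ecx → eax=37-37=0
and edx, 7 → edx=14&7=6
mov [44], edi → M[44]=36
xor edx, edi → edx=6^36=34
sub edi, eax → edi=36-0=36
halt.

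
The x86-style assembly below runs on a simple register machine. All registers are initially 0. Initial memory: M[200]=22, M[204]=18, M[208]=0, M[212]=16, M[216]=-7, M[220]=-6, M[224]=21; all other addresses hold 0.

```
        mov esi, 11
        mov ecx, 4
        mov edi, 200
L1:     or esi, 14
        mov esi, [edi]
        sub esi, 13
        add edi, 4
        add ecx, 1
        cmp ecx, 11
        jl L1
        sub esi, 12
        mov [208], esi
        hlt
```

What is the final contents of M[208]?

-4

after mov esi, 11: esi=11
after mov ecx, 4: ecx=4
after mov edi, 200: edi=200
after or esi, 14: esi=11|14=15
after mov esi, [edi]: esi=M[200]=22
after sub esi, 13: esi=22-13=9
after add edi, 4: edi=200+4=204
after add ecx, 1: ecx=4+1=5
cmp ecx, 11  (cmp 5,11)
jl L1: taken
after or esi, 14: esi=9|14=15
after mov esi, [edi]: esi=M[204]=18
after sub esi, 13: esi=18-13=5
after add edi, 4: edi=204+4=208
after add ecx, 1: ecx=5+1=6
cmp ecx, 11  (cmp 6,11)
jl L1: taken
after or esi, 14: esi=5|14=15
after mov esi, [edi]: esi=M[208]=0
after sub esi, 13: esi=0-13=-13
after add edi, 4: edi=208+4=212
after add ecx, 1: ecx=6+1=7
cmp ecx, 11  (cmp 7,11)
jl L1: taken
after or esi, 14: esi=(-13)|14=-1
after mov esi, [edi]: esi=M[212]=16
after sub esi, 13: esi=16-13=3
after add edi, 4: edi=212+4=216
after add ecx, 1: ecx=7+1=8
cmp ecx, 11  (cmp 8,11)
jl L1: taken
after or esi, 14: esi=3|14=15
after mov esi, [edi]: esi=M[216]=-7
after sub esi, 13: esi=(-7)-13=-20
after add edi, 4: edi=216+4=220
after add ecx, 1: ecx=8+1=9
cmp ecx, 11  (cmp 9,11)
jl L1: taken
after or esi, 14: esi=(-20)|14=-18
after mov esi, [edi]: esi=M[220]=-6
after sub esi, 13: esi=(-6)-13=-19
after add edi, 4: edi=220+4=224
after add ecx, 1: ecx=9+1=10
cmp ecx, 11  (cmp 10,11)
jl L1: taken
after or esi, 14: esi=(-19)|14=-17
after mov esi, [edi]: esi=M[224]=21
after sub esi, 13: esi=21-13=8
after add edi, 4: edi=224+4=228
after add ecx, 1: ecx=10+1=11
cmp ecx, 11  (cmp 11,11)
jl L1: not taken
after sub esi, 12: esi=8-12=-4
mov [208], esi → M[208]=-4
halt.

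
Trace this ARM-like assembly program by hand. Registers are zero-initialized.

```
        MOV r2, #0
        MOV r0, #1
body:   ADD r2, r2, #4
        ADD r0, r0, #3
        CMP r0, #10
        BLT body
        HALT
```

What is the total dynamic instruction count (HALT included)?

15

r2=0
r0=1
r2=0+4=4
r0=1+3=4
CMP r0, #10  (cmp 4,10)
BLT body: taken
r2=4+4=8
r0=4+3=7
CMP r0, #10  (cmp 7,10)
BLT body: taken
r2=8+4=12
r0=7+3=10
CMP r0, #10  (cmp 10,10)
BLT body: not taken
halt.
Total executed instructions: 15.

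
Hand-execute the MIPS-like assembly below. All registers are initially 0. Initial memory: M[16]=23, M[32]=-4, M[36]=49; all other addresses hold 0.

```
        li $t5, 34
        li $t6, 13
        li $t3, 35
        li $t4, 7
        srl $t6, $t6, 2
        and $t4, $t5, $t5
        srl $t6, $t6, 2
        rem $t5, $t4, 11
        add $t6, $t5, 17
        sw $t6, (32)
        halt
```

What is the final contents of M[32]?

18

li $t5, 34 → $t5=34
li $t6, 13 → $t6=13
li $t3, 35 → $t3=35
li $t4, 7 → $t4=7
srl $t6, $t6, 2 → $t6=13>>2=3
and $t4, $t5, $t5 → $t4=34&34=34
srl $t6, $t6, 2 → $t6=3>>2=0
rem $t5, $t4, 11 → $t5=34%11=1
add $t6, $t5, 17 → $t6=1+17=18
sw $t6, (32) → M[32]=18
halt.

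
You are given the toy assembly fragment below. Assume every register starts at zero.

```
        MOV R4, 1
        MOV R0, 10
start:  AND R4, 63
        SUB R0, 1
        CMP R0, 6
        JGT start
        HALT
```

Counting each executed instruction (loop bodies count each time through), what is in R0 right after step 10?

after MOV R4, 1: R4=1
after MOV R0, 10: R0=10
after AND R4, 63: R4=1&63=1
after SUB R0, 1: R0=10-1=9
CMP R0, 6  (cmp 9,6)
JGT start: taken
after AND R4, 63: R4=1&63=1
after SUB R0, 1: R0=9-1=8
CMP R0, 6  (cmp 8,6)
JGT start: taken
After step 10: R0 = 8.

8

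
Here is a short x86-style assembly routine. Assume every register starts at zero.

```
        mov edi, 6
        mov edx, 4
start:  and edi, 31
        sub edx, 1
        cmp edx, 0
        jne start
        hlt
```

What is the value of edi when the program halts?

mov edi, 6 → edi=6
mov edx, 4 → edx=4
and edi, 31 → edi=6&31=6
sub edx, 1 → edx=4-1=3
cmp edx, 0  (cmp 3,0)
jne start: taken
and edi, 31 → edi=6&31=6
sub edx, 1 → edx=3-1=2
cmp edx, 0  (cmp 2,0)
jne start: taken
and edi, 31 → edi=6&31=6
sub edx, 1 → edx=2-1=1
cmp edx, 0  (cmp 1,0)
jne start: taken
and edi, 31 → edi=6&31=6
sub edx, 1 → edx=1-1=0
cmp edx, 0  (cmp 0,0)
jne start: not taken
halt.

6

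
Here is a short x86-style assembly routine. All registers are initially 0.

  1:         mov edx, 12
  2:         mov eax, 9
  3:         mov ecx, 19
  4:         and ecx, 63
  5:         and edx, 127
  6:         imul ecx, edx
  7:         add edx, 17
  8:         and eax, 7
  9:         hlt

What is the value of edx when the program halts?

29

edx=12
eax=9
ecx=19
ecx=19&63=19
edx=12&127=12
ecx=19*12=228
edx=12+17=29
eax=9&7=1
halt.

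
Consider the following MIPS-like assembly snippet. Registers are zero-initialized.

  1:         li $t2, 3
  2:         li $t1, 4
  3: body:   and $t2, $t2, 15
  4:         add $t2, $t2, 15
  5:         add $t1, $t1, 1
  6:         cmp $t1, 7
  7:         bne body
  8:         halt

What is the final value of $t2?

16

after li $t2, 3: $t2=3
after li $t1, 4: $t1=4
after and $t2, $t2, 15: $t2=3&15=3
after add $t2, $t2, 15: $t2=3+15=18
after add $t1, $t1, 1: $t1=4+1=5
cmp $t1, 7  (cmp 5,7)
bne body: taken
after and $t2, $t2, 15: $t2=18&15=2
after add $t2, $t2, 15: $t2=2+15=17
after add $t1, $t1, 1: $t1=5+1=6
cmp $t1, 7  (cmp 6,7)
bne body: taken
after and $t2, $t2, 15: $t2=17&15=1
after add $t2, $t2, 15: $t2=1+15=16
after add $t1, $t1, 1: $t1=6+1=7
cmp $t1, 7  (cmp 7,7)
bne body: not taken
halt.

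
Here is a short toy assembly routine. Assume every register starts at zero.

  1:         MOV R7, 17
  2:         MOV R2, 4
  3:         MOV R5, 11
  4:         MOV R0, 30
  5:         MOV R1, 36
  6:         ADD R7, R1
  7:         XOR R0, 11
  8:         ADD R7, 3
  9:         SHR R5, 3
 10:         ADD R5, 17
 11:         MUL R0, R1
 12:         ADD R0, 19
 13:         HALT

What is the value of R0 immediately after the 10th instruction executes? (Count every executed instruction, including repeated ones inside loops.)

21

MOV R7, 17 → R7=17
MOV R2, 4 → R2=4
MOV R5, 11 → R5=11
MOV R0, 30 → R0=30
MOV R1, 36 → R1=36
ADD R7, R1 → R7=17+36=53
XOR R0, 11 → R0=30^11=21
ADD R7, 3 → R7=53+3=56
SHR R5, 3 → R5=11>>3=1
ADD R5, 17 → R5=1+17=18
After step 10: R0 = 21.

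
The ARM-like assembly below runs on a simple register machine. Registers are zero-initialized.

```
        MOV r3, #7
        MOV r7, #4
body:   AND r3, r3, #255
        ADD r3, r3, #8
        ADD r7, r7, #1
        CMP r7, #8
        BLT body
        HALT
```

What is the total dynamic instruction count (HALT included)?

r3=7
r7=4
r3=7&255=7
r3=7+8=15
r7=4+1=5
CMP r7, #8  (cmp 5,8)
BLT body: taken
r3=15&255=15
r3=15+8=23
r7=5+1=6
CMP r7, #8  (cmp 6,8)
BLT body: taken
r3=23&255=23
r3=23+8=31
r7=6+1=7
CMP r7, #8  (cmp 7,8)
BLT body: taken
r3=31&255=31
r3=31+8=39
r7=7+1=8
CMP r7, #8  (cmp 8,8)
BLT body: not taken
halt.
Total executed instructions: 23.

23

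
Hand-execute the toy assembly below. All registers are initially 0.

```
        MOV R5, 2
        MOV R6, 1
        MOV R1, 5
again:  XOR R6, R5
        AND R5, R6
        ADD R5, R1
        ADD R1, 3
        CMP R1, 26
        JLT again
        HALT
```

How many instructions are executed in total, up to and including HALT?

after MOV R5, 2: R5=2
after MOV R6, 1: R6=1
after MOV R1, 5: R1=5
after XOR R6, R5: R6=1^2=3
after AND R5, R6: R5=2&3=2
after ADD R5, R1: R5=2+5=7
after ADD R1, 3: R1=5+3=8
CMP R1, 26  (cmp 8,26)
JLT again: taken
after XOR R6, R5: R6=3^7=4
after AND R5, R6: R5=7&4=4
after ADD R5, R1: R5=4+8=12
after ADD R1, 3: R1=8+3=11
CMP R1, 26  (cmp 11,26)
JLT again: taken
after XOR R6, R5: R6=4^12=8
after AND R5, R6: R5=12&8=8
after ADD R5, R1: R5=8+11=19
after ADD R1, 3: R1=11+3=14
CMP R1, 26  (cmp 14,26)
JLT again: taken
after XOR R6, R5: R6=8^19=27
after AND R5, R6: R5=19&27=19
after ADD R5, R1: R5=19+14=33
after ADD R1, 3: R1=14+3=17
CMP R1, 26  (cmp 17,26)
JLT again: taken
after XOR R6, R5: R6=27^33=58
after AND R5, R6: R5=33&58=32
after ADD R5, R1: R5=32+17=49
after ADD R1, 3: R1=17+3=20
CMP R1, 26  (cmp 20,26)
JLT again: taken
after XOR R6, R5: R6=58^49=11
after AND R5, R6: R5=49&11=1
after ADD R5, R1: R5=1+20=21
after ADD R1, 3: R1=20+3=23
CMP R1, 26  (cmp 23,26)
JLT again: taken
after XOR R6, R5: R6=11^21=30
after AND R5, R6: R5=21&30=20
after ADD R5, R1: R5=20+23=43
after ADD R1, 3: R1=23+3=26
CMP R1, 26  (cmp 26,26)
JLT again: not taken
halt.
Total executed instructions: 46.

46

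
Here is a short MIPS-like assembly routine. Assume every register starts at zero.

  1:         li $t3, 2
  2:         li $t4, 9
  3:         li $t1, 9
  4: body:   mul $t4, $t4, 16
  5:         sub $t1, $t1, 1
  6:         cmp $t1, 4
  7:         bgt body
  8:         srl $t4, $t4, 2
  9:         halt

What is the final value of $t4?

2359296

$t3=2
$t4=9
$t1=9
$t4=9*16=144
$t1=9-1=8
cmp $t1, 4  (cmp 8,4)
bgt body: taken
$t4=144*16=2304
$t1=8-1=7
cmp $t1, 4  (cmp 7,4)
bgt body: taken
$t4=2304*16=36864
$t1=7-1=6
cmp $t1, 4  (cmp 6,4)
bgt body: taken
$t4=36864*16=589824
$t1=6-1=5
cmp $t1, 4  (cmp 5,4)
bgt body: taken
$t4=589824*16=9437184
$t1=5-1=4
cmp $t1, 4  (cmp 4,4)
bgt body: not taken
$t4=9437184>>2=2359296
halt.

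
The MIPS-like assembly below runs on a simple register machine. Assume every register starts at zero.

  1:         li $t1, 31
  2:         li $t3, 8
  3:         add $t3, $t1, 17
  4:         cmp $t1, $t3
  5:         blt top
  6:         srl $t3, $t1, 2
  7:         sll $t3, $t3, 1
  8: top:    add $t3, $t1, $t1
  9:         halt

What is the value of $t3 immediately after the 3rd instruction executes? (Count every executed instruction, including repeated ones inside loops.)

li $t1, 31 → $t1=31
li $t3, 8 → $t3=8
add $t3, $t1, 17 → $t3=31+17=48
After step 3: $t3 = 48.

48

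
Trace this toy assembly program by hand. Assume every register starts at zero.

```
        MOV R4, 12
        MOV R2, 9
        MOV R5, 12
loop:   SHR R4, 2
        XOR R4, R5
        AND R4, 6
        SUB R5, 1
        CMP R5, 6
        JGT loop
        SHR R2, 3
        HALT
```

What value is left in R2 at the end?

1

after MOV R4, 12: R4=12
after MOV R2, 9: R2=9
after MOV R5, 12: R5=12
after SHR R4, 2: R4=12>>2=3
after XOR R4, R5: R4=3^12=15
after AND R4, 6: R4=15&6=6
after SUB R5, 1: R5=12-1=11
CMP R5, 6  (cmp 11,6)
JGT loop: taken
after SHR R4, 2: R4=6>>2=1
after XOR R4, R5: R4=1^11=10
after AND R4, 6: R4=10&6=2
after SUB R5, 1: R5=11-1=10
CMP R5, 6  (cmp 10,6)
JGT loop: taken
after SHR R4, 2: R4=2>>2=0
after XOR R4, R5: R4=0^10=10
after AND R4, 6: R4=10&6=2
after SUB R5, 1: R5=10-1=9
CMP R5, 6  (cmp 9,6)
JGT loop: taken
after SHR R4, 2: R4=2>>2=0
after XOR R4, R5: R4=0^9=9
after AND R4, 6: R4=9&6=0
after SUB R5, 1: R5=9-1=8
CMP R5, 6  (cmp 8,6)
JGT loop: taken
after SHR R4, 2: R4=0>>2=0
after XOR R4, R5: R4=0^8=8
after AND R4, 6: R4=8&6=0
after SUB R5, 1: R5=8-1=7
CMP R5, 6  (cmp 7,6)
JGT loop: taken
after SHR R4, 2: R4=0>>2=0
after XOR R4, R5: R4=0^7=7
after AND R4, 6: R4=7&6=6
after SUB R5, 1: R5=7-1=6
CMP R5, 6  (cmp 6,6)
JGT loop: not taken
after SHR R2, 3: R2=9>>3=1
halt.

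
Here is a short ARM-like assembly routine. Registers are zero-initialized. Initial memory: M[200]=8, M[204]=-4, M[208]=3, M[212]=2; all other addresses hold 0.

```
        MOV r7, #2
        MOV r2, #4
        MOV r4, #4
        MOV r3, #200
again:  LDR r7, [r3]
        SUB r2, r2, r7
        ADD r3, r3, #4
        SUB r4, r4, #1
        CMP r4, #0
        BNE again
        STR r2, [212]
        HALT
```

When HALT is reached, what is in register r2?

after MOV r7, #2: r7=2
after MOV r2, #4: r2=4
after MOV r4, #4: r4=4
after MOV r3, #200: r3=200
after LDR r7, [r3]: r7=M[200]=8
after SUB r2, r2, r7: r2=4-8=-4
after ADD r3, r3, #4: r3=200+4=204
after SUB r4, r4, #1: r4=4-1=3
CMP r4, #0  (cmp 3,0)
BNE again: taken
after LDR r7, [r3]: r7=M[204]=-4
after SUB r2, r2, r7: r2=(-4)-(-4)=0
after ADD r3, r3, #4: r3=204+4=208
after SUB r4, r4, #1: r4=3-1=2
CMP r4, #0  (cmp 2,0)
BNE again: taken
after LDR r7, [r3]: r7=M[208]=3
after SUB r2, r2, r7: r2=0-3=-3
after ADD r3, r3, #4: r3=208+4=212
after SUB r4, r4, #1: r4=2-1=1
CMP r4, #0  (cmp 1,0)
BNE again: taken
after LDR r7, [r3]: r7=M[212]=2
after SUB r2, r2, r7: r2=(-3)-2=-5
after ADD r3, r3, #4: r3=212+4=216
after SUB r4, r4, #1: r4=1-1=0
CMP r4, #0  (cmp 0,0)
BNE again: not taken
STR r2, [212] → M[212]=-5
halt.

-5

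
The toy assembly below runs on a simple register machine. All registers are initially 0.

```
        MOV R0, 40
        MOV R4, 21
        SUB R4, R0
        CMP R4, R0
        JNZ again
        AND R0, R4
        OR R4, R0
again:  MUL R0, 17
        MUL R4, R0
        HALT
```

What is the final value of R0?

680

MOV R0, 40 → R0=40
MOV R4, 21 → R4=21
SUB R4, R0 → R4=21-40=-19
CMP R4, R0  (cmp -19,40)
JNZ again: taken
MUL R0, 17 → R0=40*17=680
MUL R4, R0 → R4=(-19)*680=-12920
halt.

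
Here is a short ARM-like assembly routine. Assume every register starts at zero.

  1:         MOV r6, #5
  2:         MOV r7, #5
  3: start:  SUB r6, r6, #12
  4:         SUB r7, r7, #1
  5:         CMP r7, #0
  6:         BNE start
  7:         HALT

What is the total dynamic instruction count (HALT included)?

23

MOV r6, #5 → r6=5
MOV r7, #5 → r7=5
SUB r6, r6, #12 → r6=5-12=-7
SUB r7, r7, #1 → r7=5-1=4
CMP r7, #0  (cmp 4,0)
BNE start: taken
SUB r6, r6, #12 → r6=(-7)-12=-19
SUB r7, r7, #1 → r7=4-1=3
CMP r7, #0  (cmp 3,0)
BNE start: taken
SUB r6, r6, #12 → r6=(-19)-12=-31
SUB r7, r7, #1 → r7=3-1=2
CMP r7, #0  (cmp 2,0)
BNE start: taken
SUB r6, r6, #12 → r6=(-31)-12=-43
SUB r7, r7, #1 → r7=2-1=1
CMP r7, #0  (cmp 1,0)
BNE start: taken
SUB r6, r6, #12 → r6=(-43)-12=-55
SUB r7, r7, #1 → r7=1-1=0
CMP r7, #0  (cmp 0,0)
BNE start: not taken
halt.
Total executed instructions: 23.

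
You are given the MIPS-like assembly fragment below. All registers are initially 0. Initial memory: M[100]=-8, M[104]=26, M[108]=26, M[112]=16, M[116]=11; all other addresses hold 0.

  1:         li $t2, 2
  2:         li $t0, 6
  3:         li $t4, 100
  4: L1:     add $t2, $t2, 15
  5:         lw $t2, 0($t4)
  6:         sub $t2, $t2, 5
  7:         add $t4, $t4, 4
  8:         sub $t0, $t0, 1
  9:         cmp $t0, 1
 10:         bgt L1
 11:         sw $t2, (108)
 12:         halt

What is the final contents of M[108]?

6

li $t2, 2 → $t2=2
li $t0, 6 → $t0=6
li $t4, 100 → $t4=100
add $t2, $t2, 15 → $t2=2+15=17
lw $t2, 0($t4) → $t2=M[100]=-8
sub $t2, $t2, 5 → $t2=(-8)-5=-13
add $t4, $t4, 4 → $t4=100+4=104
sub $t0, $t0, 1 → $t0=6-1=5
cmp $t0, 1  (cmp 5,1)
bgt L1: taken
add $t2, $t2, 15 → $t2=(-13)+15=2
lw $t2, 0($t4) → $t2=M[104]=26
sub $t2, $t2, 5 → $t2=26-5=21
add $t4, $t4, 4 → $t4=104+4=108
sub $t0, $t0, 1 → $t0=5-1=4
cmp $t0, 1  (cmp 4,1)
bgt L1: taken
add $t2, $t2, 15 → $t2=21+15=36
lw $t2, 0($t4) → $t2=M[108]=26
sub $t2, $t2, 5 → $t2=26-5=21
add $t4, $t4, 4 → $t4=108+4=112
sub $t0, $t0, 1 → $t0=4-1=3
cmp $t0, 1  (cmp 3,1)
bgt L1: taken
add $t2, $t2, 15 → $t2=21+15=36
lw $t2, 0($t4) → $t2=M[112]=16
sub $t2, $t2, 5 → $t2=16-5=11
add $t4, $t4, 4 → $t4=112+4=116
sub $t0, $t0, 1 → $t0=3-1=2
cmp $t0, 1  (cmp 2,1)
bgt L1: taken
add $t2, $t2, 15 → $t2=11+15=26
lw $t2, 0($t4) → $t2=M[116]=11
sub $t2, $t2, 5 → $t2=11-5=6
add $t4, $t4, 4 → $t4=116+4=120
sub $t0, $t0, 1 → $t0=2-1=1
cmp $t0, 1  (cmp 1,1)
bgt L1: not taken
sw $t2, (108) → M[108]=6
halt.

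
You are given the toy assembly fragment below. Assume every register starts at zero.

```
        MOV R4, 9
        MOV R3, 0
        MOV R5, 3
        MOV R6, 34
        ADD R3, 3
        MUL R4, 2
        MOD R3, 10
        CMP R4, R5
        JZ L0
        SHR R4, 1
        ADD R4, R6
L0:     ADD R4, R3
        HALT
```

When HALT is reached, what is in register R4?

R4=9
R3=0
R5=3
R6=34
R3=0+3=3
R4=9*2=18
R3=3%10=3
CMP R4, R5  (cmp 18,3)
JZ L0: not taken
R4=18>>1=9
R4=9+34=43
R4=43+3=46
halt.

46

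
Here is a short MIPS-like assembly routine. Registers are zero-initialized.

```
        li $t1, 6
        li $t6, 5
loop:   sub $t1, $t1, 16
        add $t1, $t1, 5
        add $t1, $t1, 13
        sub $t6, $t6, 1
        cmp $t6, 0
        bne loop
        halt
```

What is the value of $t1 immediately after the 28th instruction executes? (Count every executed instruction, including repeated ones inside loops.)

3

$t1=6
$t6=5
$t1=6-16=-10
$t1=(-10)+5=-5
$t1=(-5)+13=8
$t6=5-1=4
cmp $t6, 0  (cmp 4,0)
bne loop: taken
$t1=8-16=-8
$t1=(-8)+5=-3
$t1=(-3)+13=10
$t6=4-1=3
cmp $t6, 0  (cmp 3,0)
bne loop: taken
$t1=10-16=-6
$t1=(-6)+5=-1
$t1=(-1)+13=12
$t6=3-1=2
cmp $t6, 0  (cmp 2,0)
bne loop: taken
$t1=12-16=-4
$t1=(-4)+5=1
$t1=1+13=14
$t6=2-1=1
cmp $t6, 0  (cmp 1,0)
bne loop: taken
$t1=14-16=-2
$t1=(-2)+5=3
After step 28: $t1 = 3.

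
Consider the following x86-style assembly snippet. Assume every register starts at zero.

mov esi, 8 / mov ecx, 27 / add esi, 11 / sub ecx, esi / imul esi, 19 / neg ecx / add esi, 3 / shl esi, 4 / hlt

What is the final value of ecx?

esi=8
ecx=27
esi=8+11=19
ecx=27-19=8
esi=19*19=361
ecx=-(8)=-8
esi=361+3=364
esi=364<<4=5824
halt.

-8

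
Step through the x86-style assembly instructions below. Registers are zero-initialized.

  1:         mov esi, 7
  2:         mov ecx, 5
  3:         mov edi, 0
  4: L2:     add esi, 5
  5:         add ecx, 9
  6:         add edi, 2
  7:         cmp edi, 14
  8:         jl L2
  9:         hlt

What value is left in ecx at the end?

after mov esi, 7: esi=7
after mov ecx, 5: ecx=5
after mov edi, 0: edi=0
after add esi, 5: esi=7+5=12
after add ecx, 9: ecx=5+9=14
after add edi, 2: edi=0+2=2
cmp edi, 14  (cmp 2,14)
jl L2: taken
after add esi, 5: esi=12+5=17
after add ecx, 9: ecx=14+9=23
after add edi, 2: edi=2+2=4
cmp edi, 14  (cmp 4,14)
jl L2: taken
after add esi, 5: esi=17+5=22
after add ecx, 9: ecx=23+9=32
after add edi, 2: edi=4+2=6
cmp edi, 14  (cmp 6,14)
jl L2: taken
after add esi, 5: esi=22+5=27
after add ecx, 9: ecx=32+9=41
after add edi, 2: edi=6+2=8
cmp edi, 14  (cmp 8,14)
jl L2: taken
after add esi, 5: esi=27+5=32
after add ecx, 9: ecx=41+9=50
after add edi, 2: edi=8+2=10
cmp edi, 14  (cmp 10,14)
jl L2: taken
after add esi, 5: esi=32+5=37
after add ecx, 9: ecx=50+9=59
after add edi, 2: edi=10+2=12
cmp edi, 14  (cmp 12,14)
jl L2: taken
after add esi, 5: esi=37+5=42
after add ecx, 9: ecx=59+9=68
after add edi, 2: edi=12+2=14
cmp edi, 14  (cmp 14,14)
jl L2: not taken
halt.

68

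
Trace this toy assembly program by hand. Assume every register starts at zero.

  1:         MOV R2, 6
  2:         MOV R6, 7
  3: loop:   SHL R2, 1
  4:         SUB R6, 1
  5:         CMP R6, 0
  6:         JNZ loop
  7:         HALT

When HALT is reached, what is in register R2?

768

R2=6
R6=7
R2=6<<1=12
R6=7-1=6
CMP R6, 0  (cmp 6,0)
JNZ loop: taken
R2=12<<1=24
R6=6-1=5
CMP R6, 0  (cmp 5,0)
JNZ loop: taken
R2=24<<1=48
R6=5-1=4
CMP R6, 0  (cmp 4,0)
JNZ loop: taken
R2=48<<1=96
R6=4-1=3
CMP R6, 0  (cmp 3,0)
JNZ loop: taken
R2=96<<1=192
R6=3-1=2
CMP R6, 0  (cmp 2,0)
JNZ loop: taken
R2=192<<1=384
R6=2-1=1
CMP R6, 0  (cmp 1,0)
JNZ loop: taken
R2=384<<1=768
R6=1-1=0
CMP R6, 0  (cmp 0,0)
JNZ loop: not taken
halt.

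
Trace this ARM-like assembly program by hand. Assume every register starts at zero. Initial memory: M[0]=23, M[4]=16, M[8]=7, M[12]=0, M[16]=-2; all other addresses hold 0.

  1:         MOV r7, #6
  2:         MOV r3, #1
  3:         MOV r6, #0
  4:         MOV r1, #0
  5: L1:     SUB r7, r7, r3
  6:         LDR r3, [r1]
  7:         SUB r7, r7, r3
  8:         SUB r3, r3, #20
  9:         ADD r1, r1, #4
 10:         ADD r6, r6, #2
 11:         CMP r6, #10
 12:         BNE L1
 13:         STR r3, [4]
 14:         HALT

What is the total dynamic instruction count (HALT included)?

46

MOV r7, #6 → r7=6
MOV r3, #1 → r3=1
MOV r6, #0 → r6=0
MOV r1, #0 → r1=0
SUB r7, r7, r3 → r7=6-1=5
LDR r3, [r1] → r3=M[0]=23
SUB r7, r7, r3 → r7=5-23=-18
SUB r3, r3, #20 → r3=23-20=3
ADD r1, r1, #4 → r1=0+4=4
ADD r6, r6, #2 → r6=0+2=2
CMP r6, #10  (cmp 2,10)
BNE L1: taken
SUB r7, r7, r3 → r7=(-18)-3=-21
LDR r3, [r1] → r3=M[4]=16
SUB r7, r7, r3 → r7=(-21)-16=-37
SUB r3, r3, #20 → r3=16-20=-4
ADD r1, r1, #4 → r1=4+4=8
ADD r6, r6, #2 → r6=2+2=4
CMP r6, #10  (cmp 4,10)
BNE L1: taken
SUB r7, r7, r3 → r7=(-37)-(-4)=-33
LDR r3, [r1] → r3=M[8]=7
SUB r7, r7, r3 → r7=(-33)-7=-40
SUB r3, r3, #20 → r3=7-20=-13
ADD r1, r1, #4 → r1=8+4=12
ADD r6, r6, #2 → r6=4+2=6
CMP r6, #10  (cmp 6,10)
BNE L1: taken
SUB r7, r7, r3 → r7=(-40)-(-13)=-27
LDR r3, [r1] → r3=M[12]=0
SUB r7, r7, r3 → r7=(-27)-0=-27
SUB r3, r3, #20 → r3=0-20=-20
ADD r1, r1, #4 → r1=12+4=16
ADD r6, r6, #2 → r6=6+2=8
CMP r6, #10  (cmp 8,10)
BNE L1: taken
SUB r7, r7, r3 → r7=(-27)-(-20)=-7
LDR r3, [r1] → r3=M[16]=-2
SUB r7, r7, r3 → r7=(-7)-(-2)=-5
SUB r3, r3, #20 → r3=(-2)-20=-22
ADD r1, r1, #4 → r1=16+4=20
ADD r6, r6, #2 → r6=8+2=10
CMP r6, #10  (cmp 10,10)
BNE L1: not taken
STR r3, [4] → M[4]=-22
halt.
Total executed instructions: 46.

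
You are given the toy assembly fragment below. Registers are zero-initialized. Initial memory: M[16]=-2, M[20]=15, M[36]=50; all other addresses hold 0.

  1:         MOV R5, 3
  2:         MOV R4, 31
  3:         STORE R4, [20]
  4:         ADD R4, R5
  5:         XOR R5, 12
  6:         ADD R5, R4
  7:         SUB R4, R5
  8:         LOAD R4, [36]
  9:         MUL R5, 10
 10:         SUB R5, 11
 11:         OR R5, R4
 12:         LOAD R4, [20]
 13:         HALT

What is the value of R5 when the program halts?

511

R5=3
R4=31
STORE R4, [20] → M[20]=31
R4=31+3=34
R5=3^12=15
R5=15+34=49
R4=34-49=-15
R4=M[36]=50
R5=49*10=490
R5=490-11=479
R5=479|50=511
R4=M[20]=31
halt.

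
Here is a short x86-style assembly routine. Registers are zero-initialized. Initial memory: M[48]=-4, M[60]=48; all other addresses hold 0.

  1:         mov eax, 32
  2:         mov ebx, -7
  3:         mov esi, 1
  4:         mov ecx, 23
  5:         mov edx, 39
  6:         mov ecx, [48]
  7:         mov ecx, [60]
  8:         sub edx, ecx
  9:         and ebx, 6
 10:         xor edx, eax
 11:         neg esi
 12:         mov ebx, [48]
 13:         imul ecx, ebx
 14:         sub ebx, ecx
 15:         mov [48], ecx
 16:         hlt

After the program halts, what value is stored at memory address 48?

after mov eax, 32: eax=32
after mov ebx, -7: ebx=-7
after mov esi, 1: esi=1
after mov ecx, 23: ecx=23
after mov edx, 39: edx=39
after mov ecx, [48]: ecx=M[48]=-4
after mov ecx, [60]: ecx=M[60]=48
after sub edx, ecx: edx=39-48=-9
after and ebx, 6: ebx=(-7)&6=0
after xor edx, eax: edx=(-9)^32=-41
after neg esi: esi=-(1)=-1
after mov ebx, [48]: ebx=M[48]=-4
after imul ecx, ebx: ecx=48*(-4)=-192
after sub ebx, ecx: ebx=(-4)-(-192)=188
mov [48], ecx → M[48]=-192
halt.

-192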